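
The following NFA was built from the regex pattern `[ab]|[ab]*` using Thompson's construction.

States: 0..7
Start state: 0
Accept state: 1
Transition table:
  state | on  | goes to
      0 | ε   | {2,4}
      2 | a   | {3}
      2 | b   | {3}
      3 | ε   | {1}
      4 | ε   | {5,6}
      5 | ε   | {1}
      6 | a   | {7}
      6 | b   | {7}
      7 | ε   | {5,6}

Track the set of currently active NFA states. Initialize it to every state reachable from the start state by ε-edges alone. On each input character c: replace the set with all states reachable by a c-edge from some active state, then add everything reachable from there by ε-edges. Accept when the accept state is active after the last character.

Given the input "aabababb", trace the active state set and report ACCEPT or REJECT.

Answer: ACCEPT

Steps:
initial (ε-close {0}): {0,1,2,4,5,6}
'a' @ 1: {1,3,5,6,7}  (accept∈set)
'a' @ 2: {1,5,6,7}  (accept∈set)
'b' @ 3: {1,5,6,7}  (accept∈set)
'a' @ 4: {1,5,6,7}  (accept∈set)
'b' @ 5: {1,5,6,7}  (accept∈set)
'a' @ 6: {1,5,6,7}  (accept∈set)
'b' @ 7: {1,5,6,7}  (accept∈set)
'b' @ 8: {1,5,6,7}  (accept∈set)
final: {1,5,6,7}; accept 1 in set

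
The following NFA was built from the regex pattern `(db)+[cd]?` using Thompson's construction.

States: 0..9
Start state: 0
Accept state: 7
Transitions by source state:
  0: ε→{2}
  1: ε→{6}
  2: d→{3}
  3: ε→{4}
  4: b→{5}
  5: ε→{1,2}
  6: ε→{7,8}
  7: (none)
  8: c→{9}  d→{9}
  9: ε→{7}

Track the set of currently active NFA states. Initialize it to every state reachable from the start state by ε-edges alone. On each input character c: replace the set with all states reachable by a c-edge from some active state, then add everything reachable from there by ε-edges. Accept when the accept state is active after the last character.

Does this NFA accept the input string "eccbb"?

Answer: REJECT

Trace:
start: ε-closure({0}) = {0,2}
'e' @ 1: {}  — dead — no transitions
rest 'ccbb' ignored (set empty)
final: {}; accept 7 not in set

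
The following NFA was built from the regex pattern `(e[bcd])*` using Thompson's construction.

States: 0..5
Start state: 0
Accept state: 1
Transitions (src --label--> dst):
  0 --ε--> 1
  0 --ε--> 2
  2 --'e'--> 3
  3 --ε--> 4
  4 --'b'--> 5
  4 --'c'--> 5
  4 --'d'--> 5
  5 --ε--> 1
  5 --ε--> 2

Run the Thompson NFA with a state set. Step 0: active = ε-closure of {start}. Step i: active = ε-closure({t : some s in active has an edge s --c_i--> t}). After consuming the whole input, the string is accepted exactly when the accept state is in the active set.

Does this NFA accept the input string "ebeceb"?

initial (ε-close {0}): {0,1,2}
'e' @ 1: {3,4}
'b' @ 2: {1,2,5}  (accept∈set)
'e' @ 3: {3,4}
'c' @ 4: {1,2,5}  (accept∈set)
'e' @ 5: {3,4}
'b' @ 6: {1,2,5}  (accept∈set)
end set {1,2,5} — state 1 in

Answer: ACCEPT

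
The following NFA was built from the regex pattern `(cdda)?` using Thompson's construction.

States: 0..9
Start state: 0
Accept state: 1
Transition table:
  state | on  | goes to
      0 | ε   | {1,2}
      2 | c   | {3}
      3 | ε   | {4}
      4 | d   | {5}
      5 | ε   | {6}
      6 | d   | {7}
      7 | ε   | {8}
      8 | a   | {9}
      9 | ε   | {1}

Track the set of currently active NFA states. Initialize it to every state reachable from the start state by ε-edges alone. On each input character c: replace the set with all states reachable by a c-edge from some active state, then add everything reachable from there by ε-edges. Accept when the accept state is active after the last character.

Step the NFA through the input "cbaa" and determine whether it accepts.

start: ε-closure({0}) = {0,1,2}
'c' @ 1: {3,4}
'b' @ 2: {}  — dead — no transitions
rest 'aa' ignored (set empty)
final: {}; accept 1 not in set

Answer: REJECT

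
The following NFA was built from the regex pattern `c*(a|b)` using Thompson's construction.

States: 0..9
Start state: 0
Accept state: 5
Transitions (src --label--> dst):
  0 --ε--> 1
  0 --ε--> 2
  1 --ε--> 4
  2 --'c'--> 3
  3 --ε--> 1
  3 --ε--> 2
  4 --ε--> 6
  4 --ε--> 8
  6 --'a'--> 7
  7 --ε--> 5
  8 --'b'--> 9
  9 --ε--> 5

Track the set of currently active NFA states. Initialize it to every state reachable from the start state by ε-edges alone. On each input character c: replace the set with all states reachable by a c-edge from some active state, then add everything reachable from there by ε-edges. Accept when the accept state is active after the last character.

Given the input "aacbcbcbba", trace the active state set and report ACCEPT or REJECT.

start: ε-closure({0}) = {0,1,2,4,6,8}
'a' @ 1: {5,7}  ✓accept
'a' @ 2: {}  — no active states
rest 'cbcbcbba' ignored (set empty)
after full input: {}  (accept=5 not in)

Answer: REJECT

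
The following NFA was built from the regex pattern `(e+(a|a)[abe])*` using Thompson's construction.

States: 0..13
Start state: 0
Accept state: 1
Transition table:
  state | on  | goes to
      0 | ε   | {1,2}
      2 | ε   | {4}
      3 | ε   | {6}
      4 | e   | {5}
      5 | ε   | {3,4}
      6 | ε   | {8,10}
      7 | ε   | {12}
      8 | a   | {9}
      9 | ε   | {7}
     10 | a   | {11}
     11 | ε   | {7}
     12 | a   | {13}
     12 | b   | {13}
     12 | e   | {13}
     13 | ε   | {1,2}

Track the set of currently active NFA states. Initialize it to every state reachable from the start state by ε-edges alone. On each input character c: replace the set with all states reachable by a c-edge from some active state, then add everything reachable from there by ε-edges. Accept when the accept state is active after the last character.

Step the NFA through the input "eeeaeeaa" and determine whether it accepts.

start: ε-closure({0}) = {0,1,2,4}
'e' @ 1: {3,4,5,6,8,10}
'e' @ 2: {3,4,5,6,8,10}
'e' @ 3: {3,4,5,6,8,10}
'a' @ 4: {7,9,11,12}
'e' @ 5: {1,2,4,13}  (accept∈set)
'e' @ 6: {3,4,5,6,8,10}
'a' @ 7: {7,9,11,12}
'a' @ 8: {1,2,4,13}  (accept∈set)
after full input: {1,2,4,13}  (accept=1 in)

Answer: ACCEPT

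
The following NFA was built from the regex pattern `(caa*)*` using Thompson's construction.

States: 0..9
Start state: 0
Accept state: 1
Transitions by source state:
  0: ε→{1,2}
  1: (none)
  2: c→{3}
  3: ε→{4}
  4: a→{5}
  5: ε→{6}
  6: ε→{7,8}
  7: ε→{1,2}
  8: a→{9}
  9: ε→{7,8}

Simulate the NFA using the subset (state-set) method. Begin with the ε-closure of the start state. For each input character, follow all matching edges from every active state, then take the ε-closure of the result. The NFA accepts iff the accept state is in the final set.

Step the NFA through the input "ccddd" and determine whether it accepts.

Answer: REJECT

Derivation:
initial (ε-close {0}): {0,1,2}
'c' @ 1: {3,4}
'c' @ 2: {}  — dead — no transitions
rest 'ddd' ignored (set empty)
end set {} — state 1 not in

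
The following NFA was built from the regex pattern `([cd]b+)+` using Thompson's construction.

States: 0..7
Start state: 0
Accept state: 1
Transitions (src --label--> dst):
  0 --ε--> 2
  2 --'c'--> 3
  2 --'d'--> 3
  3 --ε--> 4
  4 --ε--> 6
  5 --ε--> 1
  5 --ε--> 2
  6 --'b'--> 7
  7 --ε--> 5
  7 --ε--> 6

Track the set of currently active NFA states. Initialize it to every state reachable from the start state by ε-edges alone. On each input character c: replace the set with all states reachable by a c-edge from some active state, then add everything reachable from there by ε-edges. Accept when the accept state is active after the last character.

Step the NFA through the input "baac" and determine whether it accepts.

S₀ = ε-closure({0}) = {0,2}
'b' @ 1: {}  — dead — no transitions
rest 'aac' ignored (set empty)
after full input: {}  (accept=1 not in)

Answer: REJECT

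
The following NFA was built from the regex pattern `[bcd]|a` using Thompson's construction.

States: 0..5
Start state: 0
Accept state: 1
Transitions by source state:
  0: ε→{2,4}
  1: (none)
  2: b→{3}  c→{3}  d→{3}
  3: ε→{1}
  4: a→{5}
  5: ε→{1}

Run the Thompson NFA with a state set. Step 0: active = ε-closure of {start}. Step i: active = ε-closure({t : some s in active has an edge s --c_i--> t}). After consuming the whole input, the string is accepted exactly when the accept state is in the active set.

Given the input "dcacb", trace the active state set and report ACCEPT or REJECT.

Answer: REJECT

Derivation:
initial (ε-close {0}): {0,2,4}
'd' @ 1: {1,3}  ✓accept
'c' @ 2: {}  — dead — no transitions
rest 'acb' ignored (set empty)
final: {}; accept 1 not in set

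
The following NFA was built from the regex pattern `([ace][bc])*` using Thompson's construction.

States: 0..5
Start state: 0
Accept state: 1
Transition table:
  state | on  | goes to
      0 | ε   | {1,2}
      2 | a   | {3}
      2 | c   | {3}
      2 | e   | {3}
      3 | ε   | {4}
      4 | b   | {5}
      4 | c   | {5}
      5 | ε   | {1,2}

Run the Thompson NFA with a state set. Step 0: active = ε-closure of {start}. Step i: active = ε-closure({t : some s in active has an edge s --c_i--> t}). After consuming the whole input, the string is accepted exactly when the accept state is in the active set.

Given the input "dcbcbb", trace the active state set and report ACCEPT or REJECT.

start: ε-closure({0}) = {0,1,2}
'd' @ 1: {}  — state set empty
rest 'cbcbb' ignored (set empty)
end set {} — state 1 not in

Answer: REJECT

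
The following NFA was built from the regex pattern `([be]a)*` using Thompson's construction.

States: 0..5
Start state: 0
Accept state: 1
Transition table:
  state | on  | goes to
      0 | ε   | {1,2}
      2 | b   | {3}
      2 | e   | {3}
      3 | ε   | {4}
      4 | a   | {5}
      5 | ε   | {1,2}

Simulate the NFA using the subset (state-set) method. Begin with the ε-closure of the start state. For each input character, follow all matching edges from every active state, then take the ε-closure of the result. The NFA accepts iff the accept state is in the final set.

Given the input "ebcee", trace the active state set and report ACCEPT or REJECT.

start: ε-closure({0}) = {0,1,2}
'e' @ 1: {3,4}
'b' @ 2: {}  — no active states
rest 'cee' ignored (set empty)
end set {} — state 1 not in

Answer: REJECT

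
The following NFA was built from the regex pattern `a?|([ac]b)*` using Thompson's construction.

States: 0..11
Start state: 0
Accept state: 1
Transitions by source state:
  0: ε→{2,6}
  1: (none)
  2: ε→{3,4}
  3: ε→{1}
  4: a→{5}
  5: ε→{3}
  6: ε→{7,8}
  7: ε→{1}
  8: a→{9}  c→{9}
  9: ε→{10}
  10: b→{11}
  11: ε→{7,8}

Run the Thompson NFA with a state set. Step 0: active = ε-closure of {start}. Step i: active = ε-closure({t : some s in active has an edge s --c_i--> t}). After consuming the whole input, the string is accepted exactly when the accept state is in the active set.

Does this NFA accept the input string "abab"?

start: ε-closure({0}) = {0,1,2,3,4,6,7,8}
'a' @ 1: {1,3,5,9,10}  ✓accept
'b' @ 2: {1,7,8,11}  ✓accept
'a' @ 3: {9,10}
'b' @ 4: {1,7,8,11}  ✓accept
after full input: {1,7,8,11}  (accept=1 in)

Answer: ACCEPT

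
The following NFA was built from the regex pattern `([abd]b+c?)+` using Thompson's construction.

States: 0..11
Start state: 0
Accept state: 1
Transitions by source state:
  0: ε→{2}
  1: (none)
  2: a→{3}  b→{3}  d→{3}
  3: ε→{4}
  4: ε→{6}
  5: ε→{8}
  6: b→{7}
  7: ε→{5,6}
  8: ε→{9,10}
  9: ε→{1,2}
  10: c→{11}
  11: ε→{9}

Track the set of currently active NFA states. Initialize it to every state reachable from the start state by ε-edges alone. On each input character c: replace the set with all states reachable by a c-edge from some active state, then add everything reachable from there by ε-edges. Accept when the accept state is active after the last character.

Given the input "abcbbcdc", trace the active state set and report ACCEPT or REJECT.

initial (ε-close {0}): {0,2}
'a' @ 1: {3,4,6}
'b' @ 2: {1,2,5,6,7,8,9,10}  (accept∈set)
'c' @ 3: {1,2,9,11}  (accept∈set)
'b' @ 4: {3,4,6}
'b' @ 5: {1,2,5,6,7,8,9,10}  (accept∈set)
'c' @ 6: {1,2,9,11}  (accept∈set)
'd' @ 7: {3,4,6}
'c' @ 8: {}  — dead — no transitions
end set {} — state 1 not in

Answer: REJECT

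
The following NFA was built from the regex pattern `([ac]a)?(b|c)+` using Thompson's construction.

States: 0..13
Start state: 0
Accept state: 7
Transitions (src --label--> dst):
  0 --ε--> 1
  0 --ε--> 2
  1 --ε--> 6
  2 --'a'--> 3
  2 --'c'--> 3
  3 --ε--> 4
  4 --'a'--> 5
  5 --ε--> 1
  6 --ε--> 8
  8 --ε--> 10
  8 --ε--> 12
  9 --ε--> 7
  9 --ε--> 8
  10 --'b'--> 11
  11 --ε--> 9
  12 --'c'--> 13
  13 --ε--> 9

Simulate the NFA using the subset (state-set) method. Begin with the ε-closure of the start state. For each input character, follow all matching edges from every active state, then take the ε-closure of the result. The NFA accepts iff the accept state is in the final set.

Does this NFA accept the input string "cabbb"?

Answer: ACCEPT

Trace:
start: ε-closure({0}) = {0,1,2,6,8,10,12}
'c' @ 1: {3,4,7,8,9,10,12,13}  [accepting]
'a' @ 2: {1,5,6,8,10,12}
'b' @ 3: {7,8,9,10,11,12}  [accepting]
'b' @ 4: {7,8,9,10,11,12}  [accepting]
'b' @ 5: {7,8,9,10,11,12}  [accepting]
after full input: {7,8,9,10,11,12}  (accept=7 in)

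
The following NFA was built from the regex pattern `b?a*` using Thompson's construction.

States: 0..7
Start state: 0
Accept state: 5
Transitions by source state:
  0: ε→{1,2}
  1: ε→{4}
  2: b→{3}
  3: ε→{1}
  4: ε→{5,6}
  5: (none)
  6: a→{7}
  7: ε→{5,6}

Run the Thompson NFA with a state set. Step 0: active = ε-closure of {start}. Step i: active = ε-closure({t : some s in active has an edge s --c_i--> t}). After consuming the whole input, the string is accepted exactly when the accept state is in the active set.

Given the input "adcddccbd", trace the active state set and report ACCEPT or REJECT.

Answer: REJECT

Derivation:
start: ε-closure({0}) = {0,1,2,4,5,6}
'a' @ 1: {5,6,7}  (accept∈set)
'd' @ 2: {}  — state set empty
rest 'cddccbd' ignored (set empty)
end set {} — state 5 not in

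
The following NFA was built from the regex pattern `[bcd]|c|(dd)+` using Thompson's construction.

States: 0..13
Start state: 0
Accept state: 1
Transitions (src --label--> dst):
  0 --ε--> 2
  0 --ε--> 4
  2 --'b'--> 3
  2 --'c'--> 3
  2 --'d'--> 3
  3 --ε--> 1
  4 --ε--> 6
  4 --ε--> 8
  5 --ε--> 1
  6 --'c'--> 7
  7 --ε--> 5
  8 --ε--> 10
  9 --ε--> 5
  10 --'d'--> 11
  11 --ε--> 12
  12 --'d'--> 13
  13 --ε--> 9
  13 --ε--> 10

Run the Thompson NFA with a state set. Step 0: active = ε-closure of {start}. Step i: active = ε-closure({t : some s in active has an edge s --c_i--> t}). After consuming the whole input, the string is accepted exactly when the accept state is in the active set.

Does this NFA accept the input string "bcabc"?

Answer: REJECT

Trace:
start: ε-closure({0}) = {0,2,4,6,8,10}
'b' @ 1: {1,3}  (accept∈set)
'c' @ 2: {}  — dead — no transitions
rest 'abc' ignored (set empty)
final: {}; accept 1 not in set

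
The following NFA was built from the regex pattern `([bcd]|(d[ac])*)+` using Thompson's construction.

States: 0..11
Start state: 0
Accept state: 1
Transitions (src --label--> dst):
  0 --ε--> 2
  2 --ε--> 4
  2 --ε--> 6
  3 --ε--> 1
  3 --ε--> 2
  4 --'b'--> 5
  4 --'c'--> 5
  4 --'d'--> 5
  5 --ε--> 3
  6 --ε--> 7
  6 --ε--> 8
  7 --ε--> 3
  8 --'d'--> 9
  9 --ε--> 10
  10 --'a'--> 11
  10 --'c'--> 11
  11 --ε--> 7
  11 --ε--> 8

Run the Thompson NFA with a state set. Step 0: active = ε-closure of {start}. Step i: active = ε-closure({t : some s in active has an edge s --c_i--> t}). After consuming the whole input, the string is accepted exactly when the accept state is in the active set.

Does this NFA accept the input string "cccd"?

initial (ε-close {0}): {0,1,2,3,4,6,7,8}
'c' @ 1: {1,2,3,4,5,6,7,8}  (accept∈set)
'c' @ 2: {1,2,3,4,5,6,7,8}  (accept∈set)
'c' @ 3: {1,2,3,4,5,6,7,8}  (accept∈set)
'd' @ 4: {1,2,3,4,5,6,7,8,9,10}  (accept∈set)
after full input: {1,2,3,4,5,6,7,8,9,10}  (accept=1 in)

Answer: ACCEPT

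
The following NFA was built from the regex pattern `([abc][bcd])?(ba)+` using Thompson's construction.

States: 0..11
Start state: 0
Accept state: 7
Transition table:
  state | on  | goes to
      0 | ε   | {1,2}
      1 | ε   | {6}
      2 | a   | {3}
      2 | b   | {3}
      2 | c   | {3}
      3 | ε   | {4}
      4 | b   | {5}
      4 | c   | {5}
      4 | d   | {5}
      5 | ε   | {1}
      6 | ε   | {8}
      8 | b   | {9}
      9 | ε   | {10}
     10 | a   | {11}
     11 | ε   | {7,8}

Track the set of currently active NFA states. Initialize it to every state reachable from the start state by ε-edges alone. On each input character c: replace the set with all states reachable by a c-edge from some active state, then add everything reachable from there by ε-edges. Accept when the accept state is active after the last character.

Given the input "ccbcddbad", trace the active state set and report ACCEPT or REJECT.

start: ε-closure({0}) = {0,1,2,6,8}
'c' @ 1: {3,4}
'c' @ 2: {1,5,6,8}
'b' @ 3: {9,10}
'c' @ 4: {}  — dead — no transitions
rest 'ddbad' ignored (set empty)
final: {}; accept 7 not in set

Answer: REJECT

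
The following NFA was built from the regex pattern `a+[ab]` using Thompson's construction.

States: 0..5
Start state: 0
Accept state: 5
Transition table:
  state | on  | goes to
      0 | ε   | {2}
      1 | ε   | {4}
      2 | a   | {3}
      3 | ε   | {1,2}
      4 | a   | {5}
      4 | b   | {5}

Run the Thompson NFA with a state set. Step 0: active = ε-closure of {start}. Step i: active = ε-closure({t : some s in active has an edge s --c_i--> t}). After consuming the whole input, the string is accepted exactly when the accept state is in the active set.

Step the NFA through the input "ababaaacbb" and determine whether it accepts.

start: ε-closure({0}) = {0,2}
'a' @ 1: {1,2,3,4}
'b' @ 2: {5}  ✓accept
'a' @ 3: {}  — no active states
rest 'baaacbb' ignored (set empty)
end set {} — state 5 not in

Answer: REJECT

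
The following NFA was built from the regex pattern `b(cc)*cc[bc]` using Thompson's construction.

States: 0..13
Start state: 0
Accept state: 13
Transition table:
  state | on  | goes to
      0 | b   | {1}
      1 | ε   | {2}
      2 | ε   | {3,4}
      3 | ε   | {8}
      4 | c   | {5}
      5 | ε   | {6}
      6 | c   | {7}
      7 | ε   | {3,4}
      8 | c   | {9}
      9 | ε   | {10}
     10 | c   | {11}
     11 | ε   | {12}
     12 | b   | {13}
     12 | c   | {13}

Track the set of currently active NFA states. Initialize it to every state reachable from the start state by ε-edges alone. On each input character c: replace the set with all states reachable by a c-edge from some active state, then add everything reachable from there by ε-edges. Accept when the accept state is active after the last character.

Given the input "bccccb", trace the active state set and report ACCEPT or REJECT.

S₀ = ε-closure({0}) = {0}
'b' @ 1: {1,2,3,4,8}
'c' @ 2: {5,6,9,10}
'c' @ 3: {3,4,7,8,11,12}
'c' @ 4: {5,6,9,10,13}  [accepting]
'c' @ 5: {3,4,7,8,11,12}
'b' @ 6: {13}  [accepting]
after full input: {13}  (accept=13 in)

Answer: ACCEPT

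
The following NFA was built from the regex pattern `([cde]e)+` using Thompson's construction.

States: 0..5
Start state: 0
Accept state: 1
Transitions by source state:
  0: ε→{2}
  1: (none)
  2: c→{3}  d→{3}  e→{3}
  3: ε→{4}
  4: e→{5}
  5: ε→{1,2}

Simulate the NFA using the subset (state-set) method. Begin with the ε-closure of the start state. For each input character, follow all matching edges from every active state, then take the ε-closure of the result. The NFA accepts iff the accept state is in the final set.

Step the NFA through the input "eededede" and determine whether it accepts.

S₀ = ε-closure({0}) = {0,2}
'e' @ 1: {3,4}
'e' @ 2: {1,2,5}  [accepting]
'd' @ 3: {3,4}
'e' @ 4: {1,2,5}  [accepting]
'd' @ 5: {3,4}
'e' @ 6: {1,2,5}  [accepting]
'd' @ 7: {3,4}
'e' @ 8: {1,2,5}  [accepting]
final: {1,2,5}; accept 1 in set

Answer: ACCEPT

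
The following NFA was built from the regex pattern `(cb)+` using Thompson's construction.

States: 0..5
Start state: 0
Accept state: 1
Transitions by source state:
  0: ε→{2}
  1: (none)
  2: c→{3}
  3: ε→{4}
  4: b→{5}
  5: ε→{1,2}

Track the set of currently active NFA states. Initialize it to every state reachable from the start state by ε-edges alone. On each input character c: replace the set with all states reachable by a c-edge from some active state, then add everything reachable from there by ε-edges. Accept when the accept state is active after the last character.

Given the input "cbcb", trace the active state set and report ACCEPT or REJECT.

S₀ = ε-closure({0}) = {0,2}
'c' @ 1: {3,4}
'b' @ 2: {1,2,5}  (accept∈set)
'c' @ 3: {3,4}
'b' @ 4: {1,2,5}  (accept∈set)
end set {1,2,5} — state 1 in

Answer: ACCEPT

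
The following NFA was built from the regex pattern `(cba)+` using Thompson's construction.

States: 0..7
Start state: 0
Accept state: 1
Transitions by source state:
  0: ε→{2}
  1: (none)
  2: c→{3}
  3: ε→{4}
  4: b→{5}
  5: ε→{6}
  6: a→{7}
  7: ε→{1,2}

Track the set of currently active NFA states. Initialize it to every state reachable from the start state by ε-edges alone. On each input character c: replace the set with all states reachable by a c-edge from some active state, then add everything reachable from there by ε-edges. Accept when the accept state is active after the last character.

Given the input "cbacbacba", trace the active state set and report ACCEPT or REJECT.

start: ε-closure({0}) = {0,2}
'c' @ 1: {3,4}
'b' @ 2: {5,6}
'a' @ 3: {1,2,7}  (accept∈set)
'c' @ 4: {3,4}
'b' @ 5: {5,6}
'a' @ 6: {1,2,7}  (accept∈set)
'c' @ 7: {3,4}
'b' @ 8: {5,6}
'a' @ 9: {1,2,7}  (accept∈set)
end set {1,2,7} — state 1 in

Answer: ACCEPT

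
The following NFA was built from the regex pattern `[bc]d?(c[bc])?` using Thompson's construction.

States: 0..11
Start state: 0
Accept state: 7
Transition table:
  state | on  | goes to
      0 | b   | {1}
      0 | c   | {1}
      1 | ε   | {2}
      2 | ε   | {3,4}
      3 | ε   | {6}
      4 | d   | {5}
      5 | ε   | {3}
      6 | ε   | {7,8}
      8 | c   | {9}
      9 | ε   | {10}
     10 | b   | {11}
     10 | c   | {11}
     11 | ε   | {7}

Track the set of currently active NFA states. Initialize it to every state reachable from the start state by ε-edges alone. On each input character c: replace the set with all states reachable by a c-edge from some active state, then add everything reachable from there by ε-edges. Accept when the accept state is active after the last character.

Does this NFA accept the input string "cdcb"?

start: ε-closure({0}) = {0}
'c' @ 1: {1,2,3,4,6,7,8}  (accept∈set)
'd' @ 2: {3,5,6,7,8}  (accept∈set)
'c' @ 3: {9,10}
'b' @ 4: {7,11}  (accept∈set)
end set {7,11} — state 7 in

Answer: ACCEPT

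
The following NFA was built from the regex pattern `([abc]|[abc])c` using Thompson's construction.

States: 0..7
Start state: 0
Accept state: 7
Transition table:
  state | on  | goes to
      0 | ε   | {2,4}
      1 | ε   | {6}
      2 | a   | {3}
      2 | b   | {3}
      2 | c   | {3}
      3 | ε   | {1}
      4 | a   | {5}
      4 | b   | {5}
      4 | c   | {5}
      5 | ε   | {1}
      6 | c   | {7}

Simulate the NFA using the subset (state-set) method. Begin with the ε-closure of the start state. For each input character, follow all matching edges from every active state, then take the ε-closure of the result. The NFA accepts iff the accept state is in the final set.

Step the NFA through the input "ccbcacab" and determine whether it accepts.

initial (ε-close {0}): {0,2,4}
'c' @ 1: {1,3,5,6}
'c' @ 2: {7}  [accepting]
'b' @ 3: {}  — no active states
rest 'cacab' ignored (set empty)
after full input: {}  (accept=7 not in)

Answer: REJECT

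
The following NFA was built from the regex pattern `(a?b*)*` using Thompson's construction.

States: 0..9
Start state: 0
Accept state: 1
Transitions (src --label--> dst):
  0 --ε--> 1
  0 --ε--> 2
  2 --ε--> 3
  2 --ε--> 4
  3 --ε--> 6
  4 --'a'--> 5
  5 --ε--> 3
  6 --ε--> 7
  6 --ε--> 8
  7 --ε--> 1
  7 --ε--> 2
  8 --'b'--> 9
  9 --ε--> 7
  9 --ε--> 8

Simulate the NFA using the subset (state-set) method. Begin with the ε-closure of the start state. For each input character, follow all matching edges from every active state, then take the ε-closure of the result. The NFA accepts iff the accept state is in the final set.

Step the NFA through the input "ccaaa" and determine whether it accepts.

initial (ε-close {0}): {0,1,2,3,4,6,7,8}
'c' @ 1: {}  — state set empty
rest 'caaa' ignored (set empty)
end set {} — state 1 not in

Answer: REJECT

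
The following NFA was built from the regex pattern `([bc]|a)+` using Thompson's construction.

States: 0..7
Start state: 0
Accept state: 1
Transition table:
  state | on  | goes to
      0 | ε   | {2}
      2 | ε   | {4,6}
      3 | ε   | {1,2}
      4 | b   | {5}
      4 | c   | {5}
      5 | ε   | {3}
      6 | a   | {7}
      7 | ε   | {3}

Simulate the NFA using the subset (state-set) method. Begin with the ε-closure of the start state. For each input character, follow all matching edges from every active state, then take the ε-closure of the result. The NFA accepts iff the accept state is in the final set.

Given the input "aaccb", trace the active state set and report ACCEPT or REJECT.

Answer: ACCEPT

Trace:
S₀ = ε-closure({0}) = {0,2,4,6}
'a' @ 1: {1,2,3,4,6,7}  [accepting]
'a' @ 2: {1,2,3,4,6,7}  [accepting]
'c' @ 3: {1,2,3,4,5,6}  [accepting]
'c' @ 4: {1,2,3,4,5,6}  [accepting]
'b' @ 5: {1,2,3,4,5,6}  [accepting]
end set {1,2,3,4,5,6} — state 1 in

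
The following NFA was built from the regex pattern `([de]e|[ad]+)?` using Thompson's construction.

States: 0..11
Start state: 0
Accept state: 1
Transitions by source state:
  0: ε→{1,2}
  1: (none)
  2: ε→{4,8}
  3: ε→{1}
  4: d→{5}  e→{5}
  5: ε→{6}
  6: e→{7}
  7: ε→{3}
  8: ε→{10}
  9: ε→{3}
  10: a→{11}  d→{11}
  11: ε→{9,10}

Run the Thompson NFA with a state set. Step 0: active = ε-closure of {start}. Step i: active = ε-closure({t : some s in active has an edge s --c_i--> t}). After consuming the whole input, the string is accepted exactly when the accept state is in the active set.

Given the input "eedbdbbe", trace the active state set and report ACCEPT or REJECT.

Answer: REJECT

Trace:
start: ε-closure({0}) = {0,1,2,4,8,10}
'e' @ 1: {5,6}
'e' @ 2: {1,3,7}  ✓accept
'd' @ 3: {}  — state set empty
rest 'bdbbe' ignored (set empty)
after full input: {}  (accept=1 not in)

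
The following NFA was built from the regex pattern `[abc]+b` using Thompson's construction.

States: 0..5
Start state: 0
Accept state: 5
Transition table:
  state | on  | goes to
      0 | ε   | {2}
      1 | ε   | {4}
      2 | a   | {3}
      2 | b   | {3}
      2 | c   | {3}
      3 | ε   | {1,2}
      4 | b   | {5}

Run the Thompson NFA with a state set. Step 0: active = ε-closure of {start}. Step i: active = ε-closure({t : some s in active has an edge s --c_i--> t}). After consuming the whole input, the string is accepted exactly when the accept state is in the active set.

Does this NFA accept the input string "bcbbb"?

Answer: ACCEPT

Derivation:
start: ε-closure({0}) = {0,2}
'b' @ 1: {1,2,3,4}
'c' @ 2: {1,2,3,4}
'b' @ 3: {1,2,3,4,5}  (accept∈set)
'b' @ 4: {1,2,3,4,5}  (accept∈set)
'b' @ 5: {1,2,3,4,5}  (accept∈set)
end set {1,2,3,4,5} — state 5 in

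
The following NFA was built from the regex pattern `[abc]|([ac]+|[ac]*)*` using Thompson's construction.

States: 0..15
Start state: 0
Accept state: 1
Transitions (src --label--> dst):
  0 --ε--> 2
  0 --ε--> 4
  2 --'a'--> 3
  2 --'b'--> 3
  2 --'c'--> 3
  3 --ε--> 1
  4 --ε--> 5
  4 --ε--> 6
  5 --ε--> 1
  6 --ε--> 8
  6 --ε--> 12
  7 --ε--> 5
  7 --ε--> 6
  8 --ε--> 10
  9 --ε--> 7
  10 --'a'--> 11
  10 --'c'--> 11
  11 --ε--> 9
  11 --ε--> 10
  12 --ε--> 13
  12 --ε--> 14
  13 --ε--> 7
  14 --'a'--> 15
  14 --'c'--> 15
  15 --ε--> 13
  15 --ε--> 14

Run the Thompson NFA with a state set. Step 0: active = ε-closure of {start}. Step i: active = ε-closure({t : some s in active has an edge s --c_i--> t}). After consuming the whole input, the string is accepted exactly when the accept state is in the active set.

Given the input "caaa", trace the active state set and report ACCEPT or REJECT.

Answer: ACCEPT

Derivation:
S₀ = ε-closure({0}) = {0,1,2,4,5,6,7,8,10,12,13,14}
'c' @ 1: {1,3,5,6,7,8,9,10,11,12,13,14,15}  [accepting]
'a' @ 2: {1,5,6,7,8,9,10,11,12,13,14,15}  [accepting]
'a' @ 3: {1,5,6,7,8,9,10,11,12,13,14,15}  [accepting]
'a' @ 4: {1,5,6,7,8,9,10,11,12,13,14,15}  [accepting]
final: {1,5,6,7,8,9,10,11,12,13,14,15}; accept 1 in set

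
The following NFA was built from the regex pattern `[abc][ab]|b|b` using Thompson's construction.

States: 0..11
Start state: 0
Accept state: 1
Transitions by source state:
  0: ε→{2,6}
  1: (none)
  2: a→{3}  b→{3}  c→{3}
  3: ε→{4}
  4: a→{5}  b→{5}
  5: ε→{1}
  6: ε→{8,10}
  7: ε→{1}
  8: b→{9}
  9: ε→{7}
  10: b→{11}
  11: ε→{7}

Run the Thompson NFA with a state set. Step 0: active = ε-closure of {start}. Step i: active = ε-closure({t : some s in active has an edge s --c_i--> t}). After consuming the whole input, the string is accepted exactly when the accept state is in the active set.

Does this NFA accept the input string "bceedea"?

Answer: REJECT

Trace:
initial (ε-close {0}): {0,2,6,8,10}
'b' @ 1: {1,3,4,7,9,11}  [accepting]
'c' @ 2: {}  — no active states
rest 'eedea' ignored (set empty)
after full input: {}  (accept=1 not in)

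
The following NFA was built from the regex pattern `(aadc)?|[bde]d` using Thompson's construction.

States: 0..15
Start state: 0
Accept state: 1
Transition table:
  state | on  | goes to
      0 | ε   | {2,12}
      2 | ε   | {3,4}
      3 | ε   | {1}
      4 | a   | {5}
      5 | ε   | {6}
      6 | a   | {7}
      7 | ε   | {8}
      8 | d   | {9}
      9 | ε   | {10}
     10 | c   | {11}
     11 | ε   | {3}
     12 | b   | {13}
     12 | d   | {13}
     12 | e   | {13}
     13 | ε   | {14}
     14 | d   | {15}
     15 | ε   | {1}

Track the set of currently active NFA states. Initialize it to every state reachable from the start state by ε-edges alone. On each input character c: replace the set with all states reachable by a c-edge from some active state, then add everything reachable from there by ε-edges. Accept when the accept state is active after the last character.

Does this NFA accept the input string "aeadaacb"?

initial (ε-close {0}): {0,1,2,3,4,12}
'a' @ 1: {5,6}
'e' @ 2: {}  — state set empty
rest 'adaacb' ignored (set empty)
after full input: {}  (accept=1 not in)

Answer: REJECT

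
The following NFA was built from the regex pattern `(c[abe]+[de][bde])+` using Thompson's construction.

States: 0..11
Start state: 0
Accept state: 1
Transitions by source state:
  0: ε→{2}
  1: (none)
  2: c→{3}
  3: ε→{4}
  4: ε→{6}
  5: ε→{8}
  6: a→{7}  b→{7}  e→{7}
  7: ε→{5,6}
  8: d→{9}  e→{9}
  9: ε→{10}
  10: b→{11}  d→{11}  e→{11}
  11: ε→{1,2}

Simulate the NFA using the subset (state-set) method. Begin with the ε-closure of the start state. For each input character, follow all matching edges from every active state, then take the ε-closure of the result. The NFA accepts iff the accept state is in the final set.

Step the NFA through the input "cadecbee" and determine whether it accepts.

Answer: ACCEPT

Steps:
initial (ε-close {0}): {0,2}
'c' @ 1: {3,4,6}
'a' @ 2: {5,6,7,8}
'd' @ 3: {9,10}
'e' @ 4: {1,2,11}  (accept∈set)
'c' @ 5: {3,4,6}
'b' @ 6: {5,6,7,8}
'e' @ 7: {5,6,7,8,9,10}
'e' @ 8: {1,2,5,6,7,8,9,10,11}  (accept∈set)
end set {1,2,5,6,7,8,9,10,11} — state 1 in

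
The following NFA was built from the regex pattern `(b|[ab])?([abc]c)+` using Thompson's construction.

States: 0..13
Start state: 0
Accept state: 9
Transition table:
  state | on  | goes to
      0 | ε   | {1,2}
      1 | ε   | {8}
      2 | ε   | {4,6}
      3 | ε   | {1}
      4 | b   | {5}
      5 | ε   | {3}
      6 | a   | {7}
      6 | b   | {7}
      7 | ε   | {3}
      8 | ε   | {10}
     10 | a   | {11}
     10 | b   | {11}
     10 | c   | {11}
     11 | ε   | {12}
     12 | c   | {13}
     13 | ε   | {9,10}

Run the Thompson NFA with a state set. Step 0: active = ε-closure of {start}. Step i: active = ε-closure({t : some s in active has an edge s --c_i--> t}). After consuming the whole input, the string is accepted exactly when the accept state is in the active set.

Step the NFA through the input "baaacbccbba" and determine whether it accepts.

Answer: REJECT

Derivation:
start: ε-closure({0}) = {0,1,2,4,6,8,10}
'b' @ 1: {1,3,5,7,8,10,11,12}
'a' @ 2: {11,12}
'a' @ 3: {}  — state set empty
rest 'acbccbba' ignored (set empty)
after full input: {}  (accept=9 not in)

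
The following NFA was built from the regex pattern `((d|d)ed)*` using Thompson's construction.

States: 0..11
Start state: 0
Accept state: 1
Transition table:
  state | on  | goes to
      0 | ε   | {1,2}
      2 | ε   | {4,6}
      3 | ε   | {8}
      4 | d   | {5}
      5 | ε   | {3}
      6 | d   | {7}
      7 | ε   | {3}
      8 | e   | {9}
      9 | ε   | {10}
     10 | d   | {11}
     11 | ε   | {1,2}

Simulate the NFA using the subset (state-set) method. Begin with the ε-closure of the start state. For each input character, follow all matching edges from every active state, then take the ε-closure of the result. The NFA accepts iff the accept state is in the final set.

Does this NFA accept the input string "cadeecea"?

initial (ε-close {0}): {0,1,2,4,6}
'c' @ 1: {}  — state set empty
rest 'adeecea' ignored (set empty)
final: {}; accept 1 not in set

Answer: REJECT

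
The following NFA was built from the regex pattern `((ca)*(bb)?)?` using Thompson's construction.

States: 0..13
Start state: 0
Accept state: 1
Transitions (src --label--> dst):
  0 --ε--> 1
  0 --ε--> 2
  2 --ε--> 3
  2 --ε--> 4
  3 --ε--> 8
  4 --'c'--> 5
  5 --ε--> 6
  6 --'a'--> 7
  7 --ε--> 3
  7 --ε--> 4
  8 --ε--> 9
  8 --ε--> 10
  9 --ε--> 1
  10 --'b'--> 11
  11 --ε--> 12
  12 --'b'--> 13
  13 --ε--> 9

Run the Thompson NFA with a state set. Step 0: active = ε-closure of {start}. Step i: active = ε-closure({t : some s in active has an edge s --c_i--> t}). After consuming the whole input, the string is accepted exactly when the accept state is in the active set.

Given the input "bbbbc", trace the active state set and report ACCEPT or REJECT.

Answer: REJECT

Derivation:
S₀ = ε-closure({0}) = {0,1,2,3,4,8,9,10}
'b' @ 1: {11,12}
'b' @ 2: {1,9,13}  (accept∈set)
'b' @ 3: {}  — dead — no transitions
rest 'bc' ignored (set empty)
after full input: {}  (accept=1 not in)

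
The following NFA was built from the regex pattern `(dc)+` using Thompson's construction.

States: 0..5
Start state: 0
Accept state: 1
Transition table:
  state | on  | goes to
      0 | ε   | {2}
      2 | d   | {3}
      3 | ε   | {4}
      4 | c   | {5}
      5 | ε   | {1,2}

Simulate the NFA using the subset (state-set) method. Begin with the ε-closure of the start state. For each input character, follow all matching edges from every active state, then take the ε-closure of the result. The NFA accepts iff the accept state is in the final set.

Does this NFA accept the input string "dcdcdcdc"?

Answer: ACCEPT

Steps:
initial (ε-close {0}): {0,2}
'd' @ 1: {3,4}
'c' @ 2: {1,2,5}  ✓accept
'd' @ 3: {3,4}
'c' @ 4: {1,2,5}  ✓accept
'd' @ 5: {3,4}
'c' @ 6: {1,2,5}  ✓accept
'd' @ 7: {3,4}
'c' @ 8: {1,2,5}  ✓accept
end set {1,2,5} — state 1 in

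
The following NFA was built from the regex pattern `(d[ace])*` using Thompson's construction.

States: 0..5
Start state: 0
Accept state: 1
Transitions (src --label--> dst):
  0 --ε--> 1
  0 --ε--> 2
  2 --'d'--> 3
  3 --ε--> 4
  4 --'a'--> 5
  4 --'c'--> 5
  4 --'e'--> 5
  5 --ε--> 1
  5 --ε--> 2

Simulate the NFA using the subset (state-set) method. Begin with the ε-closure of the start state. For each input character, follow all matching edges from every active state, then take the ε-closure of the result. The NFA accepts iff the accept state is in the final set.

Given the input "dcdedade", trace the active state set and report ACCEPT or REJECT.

Answer: ACCEPT

Steps:
start: ε-closure({0}) = {0,1,2}
'd' @ 1: {3,4}
'c' @ 2: {1,2,5}  [accepting]
'd' @ 3: {3,4}
'e' @ 4: {1,2,5}  [accepting]
'd' @ 5: {3,4}
'a' @ 6: {1,2,5}  [accepting]
'd' @ 7: {3,4}
'e' @ 8: {1,2,5}  [accepting]
after full input: {1,2,5}  (accept=1 in)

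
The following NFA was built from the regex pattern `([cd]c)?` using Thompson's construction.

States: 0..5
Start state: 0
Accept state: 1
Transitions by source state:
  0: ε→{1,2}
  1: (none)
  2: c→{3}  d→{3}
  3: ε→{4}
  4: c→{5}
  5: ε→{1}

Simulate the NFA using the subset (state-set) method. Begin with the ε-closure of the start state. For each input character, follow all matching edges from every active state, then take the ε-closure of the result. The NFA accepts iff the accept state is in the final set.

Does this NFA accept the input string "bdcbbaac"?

Answer: REJECT

Steps:
initial (ε-close {0}): {0,1,2}
'b' @ 1: {}  — dead — no transitions
rest 'dcbbaac' ignored (set empty)
end set {} — state 1 not in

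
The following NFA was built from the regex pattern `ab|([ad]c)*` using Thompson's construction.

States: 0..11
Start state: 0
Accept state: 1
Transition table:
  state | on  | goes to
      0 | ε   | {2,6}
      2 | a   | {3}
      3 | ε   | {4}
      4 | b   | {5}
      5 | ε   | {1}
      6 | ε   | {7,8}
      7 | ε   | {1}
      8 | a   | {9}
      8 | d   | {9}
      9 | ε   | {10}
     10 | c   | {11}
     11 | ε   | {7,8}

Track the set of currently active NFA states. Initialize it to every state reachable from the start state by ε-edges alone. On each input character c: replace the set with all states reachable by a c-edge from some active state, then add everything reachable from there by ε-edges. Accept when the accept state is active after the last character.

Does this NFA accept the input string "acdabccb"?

start: ε-closure({0}) = {0,1,2,6,7,8}
'a' @ 1: {3,4,9,10}
'c' @ 2: {1,7,8,11}  ✓accept
'd' @ 3: {9,10}
'a' @ 4: {}  — state set empty
rest 'bccb' ignored (set empty)
end set {} — state 1 not in

Answer: REJECT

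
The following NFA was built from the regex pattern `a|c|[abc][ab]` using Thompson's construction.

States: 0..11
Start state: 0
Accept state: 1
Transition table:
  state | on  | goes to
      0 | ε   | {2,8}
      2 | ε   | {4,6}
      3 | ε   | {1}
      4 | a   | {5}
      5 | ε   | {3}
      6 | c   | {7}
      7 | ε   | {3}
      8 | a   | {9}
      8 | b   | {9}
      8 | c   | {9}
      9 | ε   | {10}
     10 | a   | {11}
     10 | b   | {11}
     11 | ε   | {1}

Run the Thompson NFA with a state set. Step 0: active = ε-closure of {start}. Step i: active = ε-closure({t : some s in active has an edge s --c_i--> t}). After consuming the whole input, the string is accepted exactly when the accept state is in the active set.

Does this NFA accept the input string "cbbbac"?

start: ε-closure({0}) = {0,2,4,6,8}
'c' @ 1: {1,3,7,9,10}  (accept∈set)
'b' @ 2: {1,11}  (accept∈set)
'b' @ 3: {}  — dead — no transitions
rest 'bac' ignored (set empty)
end set {} — state 1 not in

Answer: REJECT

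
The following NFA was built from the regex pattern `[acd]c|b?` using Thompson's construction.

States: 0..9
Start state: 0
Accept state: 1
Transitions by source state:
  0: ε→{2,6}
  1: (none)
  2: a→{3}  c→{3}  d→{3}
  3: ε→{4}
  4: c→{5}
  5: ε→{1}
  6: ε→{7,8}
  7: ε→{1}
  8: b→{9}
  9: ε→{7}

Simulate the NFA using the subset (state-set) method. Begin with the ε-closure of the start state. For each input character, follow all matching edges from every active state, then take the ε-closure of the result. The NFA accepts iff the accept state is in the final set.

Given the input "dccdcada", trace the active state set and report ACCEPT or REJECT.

Answer: REJECT

Trace:
start: ε-closure({0}) = {0,1,2,6,7,8}
'd' @ 1: {3,4}
'c' @ 2: {1,5}  (accept∈set)
'c' @ 3: {}  — no active states
rest 'dcada' ignored (set empty)
final: {}; accept 1 not in set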